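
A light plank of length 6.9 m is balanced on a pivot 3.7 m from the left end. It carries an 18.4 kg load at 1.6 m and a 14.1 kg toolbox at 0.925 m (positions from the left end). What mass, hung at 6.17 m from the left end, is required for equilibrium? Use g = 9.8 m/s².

m ≈ 31.5 kg

Choose the pivot (at 3.7 m from the left end) as the axis so the support reaction has zero arm there.
Load: 18.4 × 9.8 = 180.3 N down at 1.6 m → arm 2.1 m, τ = 180.3 × 2.1 = 378.6 N·m counterclockwise.
Toolbox: 14.1 × 9.8 = 138.2 N down at 0.925 m → arm 2.775 m, τ = 138.2 × 2.775 = 383.5 N·m counterclockwise.
Net moment of known loads = 762.1 N·m counterclockwise.
An unknown mass m at 6.17 m has arm 2.47 m; its moment is m·g·2.47 clockwise.
Στ = 0 ⇒ m × 9.8 × 2.47 = 762.1 ⇒ m = 762.1 / (9.8 × 2.47) = 31.5 kg.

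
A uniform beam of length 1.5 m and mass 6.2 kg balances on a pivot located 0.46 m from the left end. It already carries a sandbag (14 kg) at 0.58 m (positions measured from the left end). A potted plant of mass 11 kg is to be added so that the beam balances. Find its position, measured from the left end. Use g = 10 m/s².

Sum moments about the pivot (at 0.46 m from the left end) (the support reaction has zero arm there).
Beam weight: 6.2 × 10 = 62 N down at 0.75 m → arm 0.29 m, τ = 62 × 0.29 = 17.98 N·m clockwise.
Sandbag: 14 × 10 = 140 N down at 0.58 m → arm 0.12 m, τ = 140 × 0.12 = 16.8 N·m clockwise.
Net moment of existing loads = 34.78 N·m clockwise.
The potted plant weighs 11 × 10 = 110 N and must supply an equal counterclockwise moment, so its lever arm about the pivot is 34.78 / 110 = 0.316 m.
That puts it at 0.46 − 0.316 = 0.144 m from the left end.

x ≈ 0.144 m from the left end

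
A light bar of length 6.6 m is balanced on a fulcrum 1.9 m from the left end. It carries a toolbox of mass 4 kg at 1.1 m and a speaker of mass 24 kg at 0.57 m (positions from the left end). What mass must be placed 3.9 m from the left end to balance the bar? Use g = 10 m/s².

About the fulcrum (at 1.9 m from the left end):
Toolbox: 4 × 10 = 40 N down at 1.1 m → arm 0.8 m, τ = 40 × 0.8 = 32 N·m counterclockwise.
Speaker: 24 × 10 = 240 N down at 0.57 m → arm 1.33 m, τ = 240 × 1.33 = 319.2 N·m counterclockwise.
Net moment of known loads = 351.2 N·m counterclockwise.
An unknown mass m at 3.9 m has arm 2 m; its moment is m·g·2 clockwise.
Balancing moments: m × 10 × 2 = 351.2, giving m = 351.2 / (10 × 2) = 17.6 kg.

m ≈ 17.6 kg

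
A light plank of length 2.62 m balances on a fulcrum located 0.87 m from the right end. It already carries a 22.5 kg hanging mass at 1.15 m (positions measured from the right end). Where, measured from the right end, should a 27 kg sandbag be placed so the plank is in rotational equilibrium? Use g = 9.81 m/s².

x ≈ 0.637 m from the right end

Taking torques about the fulcrum (at 0.87 m from the right end):
Hanging mass: 22.5 × 9.81 = 220.7 N down at 1.15 m → arm 0.28 m, τ = 220.7 × 0.28 = 61.8 N·m counterclockwise.
Net moment of existing loads = 61.8 N·m counterclockwise.
The sandbag weighs 27 × 9.81 = 264.9 N and must supply an equal clockwise moment, so its lever arm about the fulcrum is 61.8 / 264.9 = 0.233 m.
That puts it at 0.87 − 0.233 = 0.637 m from the right end.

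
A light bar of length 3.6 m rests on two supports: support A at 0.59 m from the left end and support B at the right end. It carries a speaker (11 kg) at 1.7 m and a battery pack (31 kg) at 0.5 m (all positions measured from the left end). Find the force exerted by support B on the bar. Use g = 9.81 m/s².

R_B ≈ 30.7 N

Taking torques about support A:
Speaker: 11 × 9.81 = 107.9 N down at 1.7 m → arm 1.11 m, τ = 107.9 × 1.11 = 119.8 N·m clockwise.
Battery pack: 31 × 9.81 = 304.1 N down at 0.5 m → arm 0.09 m, τ = 304.1 × 0.09 = 27.37 N·m counterclockwise.
Net load moment about support A = 92.43 N·m clockwise.
Reaction R at support B is upward at 3.6 m, arm 3.01 m → moment R × 3.01 counterclockwise.
Στ = 0 ⇒ R × 3.01 = 92.43 ⇒ R = 30.7 N.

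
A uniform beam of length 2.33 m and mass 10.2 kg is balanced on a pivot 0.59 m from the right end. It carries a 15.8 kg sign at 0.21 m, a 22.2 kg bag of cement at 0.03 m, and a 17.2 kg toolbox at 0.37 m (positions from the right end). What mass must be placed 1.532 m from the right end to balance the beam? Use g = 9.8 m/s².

About the pivot (at 0.59 m from the right end):
Beam weight: 10.2 × 9.8 = 99.96 N down at 1.165 m → arm 0.575 m, τ = 99.96 × 0.575 = 57.48 N·m counterclockwise.
Sign: 15.8 × 9.8 = 154.8 N down at 0.21 m → arm 0.38 m, τ = 154.8 × 0.38 = 58.82 N·m clockwise.
Bag of cement: 22.2 × 9.8 = 217.6 N down at 0.03 m → arm 0.56 m, τ = 217.6 × 0.56 = 121.9 N·m clockwise.
Toolbox: 17.2 × 9.8 = 168.6 N down at 0.37 m → arm 0.22 m, τ = 168.6 × 0.22 = 37.09 N·m clockwise.
Net moment of known loads = 160.3 N·m clockwise.
An unknown mass m at 1.532 m has arm 0.942 m; its moment is m·g·0.942 counterclockwise.
Balancing moments: m × 9.8 × 0.942 = 160.3, giving m = 160.3 / (9.8 × 0.942) = 17.4 kg.

m ≈ 17.4 kg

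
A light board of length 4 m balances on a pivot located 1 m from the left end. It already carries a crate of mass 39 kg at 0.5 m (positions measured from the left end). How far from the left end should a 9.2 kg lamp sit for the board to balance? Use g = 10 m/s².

Taking torques about the pivot (at 1 m from the left end):
Crate: 39 × 10 = 390 N down at 0.5 m → arm 0.5 m, τ = 390 × 0.5 = 195 N·m counterclockwise.
Net moment of existing loads = 195 N·m counterclockwise.
The lamp weighs 9.2 × 10 = 92 N and must supply an equal clockwise moment, so its lever arm about the pivot is 195 / 92 = 2.12 m.
That puts it at 1 + 2.12 = 3.12 m from the left end.

x ≈ 3.12 m from the left end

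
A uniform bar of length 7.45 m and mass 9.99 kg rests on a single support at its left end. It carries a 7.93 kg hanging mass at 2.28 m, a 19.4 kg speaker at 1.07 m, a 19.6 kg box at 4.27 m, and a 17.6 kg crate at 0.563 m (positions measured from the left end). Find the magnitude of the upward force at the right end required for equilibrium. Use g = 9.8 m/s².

Take moments about the left end.
Beam weight: 9.99 × 9.8 = 97.9 N down at 3.725 m → arm 3.725 m, τ = 97.9 × 3.725 = 364.7 N·m clockwise.
Hanging mass: 7.93 × 9.8 = 77.71 N down at 2.28 m → arm 2.28 m, τ = 77.71 × 2.28 = 177.2 N·m clockwise.
Speaker: 19.4 × 9.8 = 190.1 N down at 1.07 m → arm 1.07 m, τ = 190.1 × 1.07 = 203.4 N·m clockwise.
Box: 19.6 × 9.8 = 192.1 N down at 4.27 m → arm 4.27 m, τ = 192.1 × 4.27 = 820.3 N·m clockwise.
Crate: 17.6 × 9.8 = 172.5 N down at 0.563 m → arm 0.563 m, τ = 172.5 × 0.563 = 97.12 N·m clockwise.
Net moment of the loads = 1663 N·m clockwise.
The upward force F acts at the right end, arm 7.45 m, giving F × 7.45 counterclockwise.
Στ = 0 ⇒ F × 7.45 = 1663 ⇒ F = 1663 / 7.45 = 223 N.

F ≈ 223 N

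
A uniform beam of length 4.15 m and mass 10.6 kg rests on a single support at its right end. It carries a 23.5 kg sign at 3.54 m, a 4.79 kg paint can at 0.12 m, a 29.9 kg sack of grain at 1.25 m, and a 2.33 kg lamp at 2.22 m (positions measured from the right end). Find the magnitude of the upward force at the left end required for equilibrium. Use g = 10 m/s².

F ≈ 357 N

Taking torques about the right end:
Beam weight: 10.6 × 10 = 106 N down at 2.075 m → arm 2.075 m, τ = 106 × 2.075 = 220 N·m counterclockwise.
Sign: 23.5 × 10 = 235 N down at 3.54 m → arm 3.54 m, τ = 235 × 3.54 = 831.9 N·m counterclockwise.
Paint can: 4.79 × 10 = 47.9 N down at 0.12 m → arm 0.12 m, τ = 47.9 × 0.12 = 5.748 N·m counterclockwise.
Sack of grain: 29.9 × 10 = 299 N down at 1.25 m → arm 1.25 m, τ = 299 × 1.25 = 373.8 N·m counterclockwise.
Lamp: 2.33 × 10 = 23.3 N down at 2.22 m → arm 2.22 m, τ = 23.3 × 2.22 = 51.73 N·m counterclockwise.
Net moment of the loads = 1483 N·m counterclockwise.
The upward force F acts at the left end, arm 4.15 m, giving F × 4.15 clockwise.
For rotational equilibrium, F × 4.15 = 1483, so F = 1483 / 4.15 = 357 N.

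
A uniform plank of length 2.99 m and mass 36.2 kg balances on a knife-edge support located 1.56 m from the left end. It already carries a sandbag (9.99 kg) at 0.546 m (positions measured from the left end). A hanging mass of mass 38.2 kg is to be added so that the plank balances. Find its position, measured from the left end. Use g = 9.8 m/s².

Choose the knife-edge support (at 1.56 m from the left end) as the axis so the support reaction has zero arm there.
Beam weight: 36.2 × 9.8 = 354.8 N down at 1.495 m → arm 0.065 m, τ = 354.8 × 0.065 = 23.06 N·m counterclockwise.
Sandbag: 9.99 × 9.8 = 97.9 N down at 0.546 m → arm 1.014 m, τ = 97.9 × 1.014 = 99.27 N·m counterclockwise.
Net moment of existing loads = 122.3 N·m counterclockwise.
The hanging mass weighs 38.2 × 9.8 = 374.4 N and must supply an equal clockwise moment, so its lever arm about the knife-edge support is 122.3 / 374.4 = 0.327 m.
That puts it at 1.56 + 0.327 = 1.89 m from the left end.

x ≈ 1.89 m from the left end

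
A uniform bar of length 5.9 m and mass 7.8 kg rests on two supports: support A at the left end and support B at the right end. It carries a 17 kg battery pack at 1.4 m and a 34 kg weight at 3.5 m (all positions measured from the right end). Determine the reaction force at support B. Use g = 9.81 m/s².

R_B ≈ 301 N

Choose support A as the axis so its reaction then has zero moment arm.
Beam weight: 7.8 × 9.81 = 76.52 N down at 2.95 m → arm 2.95 m, τ = 76.52 × 2.95 = 225.7 N·m clockwise.
Battery pack: 17 × 9.81 = 166.8 N down at 1.4 m → arm 4.5 m, τ = 166.8 × 4.5 = 750.6 N·m clockwise.
Weight: 34 × 9.81 = 333.5 N down at 3.5 m → arm 2.4 m, τ = 333.5 × 2.4 = 800.4 N·m clockwise.
Net load moment about support A = 1777 N·m clockwise.
Reaction R at support B is upward at 0 m, arm 5.9 m → moment R × 5.9 counterclockwise.
Setting net torque to zero: R × 5.9 = 1777 → R = 301 N.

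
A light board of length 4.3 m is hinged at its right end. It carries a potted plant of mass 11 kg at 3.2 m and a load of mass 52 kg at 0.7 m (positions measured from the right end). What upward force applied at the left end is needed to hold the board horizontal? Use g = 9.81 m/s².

F ≈ 163 N

About the right end:
Potted plant: 11 × 9.81 = 107.9 N down at 3.2 m → arm 3.2 m, τ = 107.9 × 3.2 = 345.3 N·m counterclockwise.
Load: 52 × 9.81 = 510.1 N down at 0.7 m → arm 0.7 m, τ = 510.1 × 0.7 = 357.1 N·m counterclockwise.
Net moment of the loads = 702.4 N·m counterclockwise.
The upward force F acts at the left end, arm 4.3 m, giving F × 4.3 clockwise.
Setting net torque to zero: F × 4.3 = 702.4 → F = 702.4 / 4.3 = 163 N.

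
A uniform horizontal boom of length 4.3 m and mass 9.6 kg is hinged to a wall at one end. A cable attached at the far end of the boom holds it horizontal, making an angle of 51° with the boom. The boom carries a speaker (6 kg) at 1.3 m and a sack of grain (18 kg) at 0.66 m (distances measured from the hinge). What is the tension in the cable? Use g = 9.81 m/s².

T ≈ 118 N

Sum moments about the hinge (the unknown hinge reaction has zero arm there).
Beam weight: 9.6 × 9.81 = 94.18 N down at 2.15 m → arm 2.15 m, τ = 94.18 × 2.15 = 202.5 N·m clockwise.
Speaker: 6 × 9.81 = 58.86 N down at 1.3 m → arm 1.3 m, τ = 58.86 × 1.3 = 76.52 N·m clockwise.
Sack of grain: 18 × 9.81 = 176.6 N down at 0.66 m → arm 0.66 m, τ = 176.6 × 0.66 = 116.6 N·m clockwise.
Total clockwise load moment = 395.6 N·m.
The cable tension T acts at 4.3 m; only its component perpendicular to the boom, T sinθ, produces torque. sin 51° = 0.7771.
Setting net torque to zero: T × 4.3 × 0.7771 = 395.6 → T = 395.6 / 3.342 = 118 N.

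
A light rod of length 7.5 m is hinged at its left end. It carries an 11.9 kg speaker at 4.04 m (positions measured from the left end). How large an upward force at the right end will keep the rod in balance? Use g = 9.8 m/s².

F ≈ 62.8 N

Taking torques about the left end:
Speaker: 11.9 × 9.8 = 116.6 N down at 4.04 m → arm 4.04 m, τ = 116.6 × 4.04 = 471.1 N·m clockwise.
Net moment of the loads = 471.1 N·m clockwise.
The upward force F acts at the right end, arm 7.5 m, giving F × 7.5 counterclockwise.
For rotational equilibrium, F × 7.5 = 471.1, so F = 471.1 / 7.5 = 62.8 N.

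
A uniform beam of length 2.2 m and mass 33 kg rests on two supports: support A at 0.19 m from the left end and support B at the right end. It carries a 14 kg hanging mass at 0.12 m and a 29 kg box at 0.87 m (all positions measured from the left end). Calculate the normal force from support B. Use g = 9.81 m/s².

R_B ≈ 238 N

Choose support A as the axis so its reaction then has zero moment arm.
Beam weight: 33 × 9.81 = 323.7 N down at 1.1 m → arm 0.91 m, τ = 323.7 × 0.91 = 294.6 N·m clockwise.
Hanging mass: 14 × 9.81 = 137.3 N down at 0.12 m → arm 0.07 m, τ = 137.3 × 0.07 = 9.611 N·m counterclockwise.
Box: 29 × 9.81 = 284.5 N down at 0.87 m → arm 0.68 m, τ = 284.5 × 0.68 = 193.5 N·m clockwise.
Net load moment about support A = 478.5 N·m clockwise.
Reaction R at support B is upward at 2.2 m, arm 2.01 m → moment R × 2.01 counterclockwise.
Balancing moments: R × 2.01 = 478.5, giving R = 238 N.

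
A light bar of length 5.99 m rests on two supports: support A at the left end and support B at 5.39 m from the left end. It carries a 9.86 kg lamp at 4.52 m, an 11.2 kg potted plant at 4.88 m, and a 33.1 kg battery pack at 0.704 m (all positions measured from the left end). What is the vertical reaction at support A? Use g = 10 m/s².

R_A ≈ 314 N

About support B:
Lamp: 9.86 × 10 = 98.6 N down at 4.52 m → arm 0.87 m, τ = 98.6 × 0.87 = 85.78 N·m counterclockwise.
Potted plant: 11.2 × 10 = 112 N down at 4.88 m → arm 0.51 m, τ = 112 × 0.51 = 57.12 N·m counterclockwise.
Battery pack: 33.1 × 10 = 331 N down at 0.704 m → arm 4.686 m, τ = 331 × 4.686 = 1551 N·m counterclockwise.
Net load moment about support B = 1694 N·m counterclockwise.
Reaction R at support A is upward at 0 m, arm 5.39 m → moment R × 5.39 clockwise.
For rotational equilibrium, R × 5.39 = 1694, so R = 314 N.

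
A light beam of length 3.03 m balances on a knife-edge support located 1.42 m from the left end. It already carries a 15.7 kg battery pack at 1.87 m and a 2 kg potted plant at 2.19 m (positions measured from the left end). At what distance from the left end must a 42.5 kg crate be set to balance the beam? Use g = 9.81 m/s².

x ≈ 1.22 m from the left end

Choose the knife-edge support (at 1.42 m from the left end) as the axis so the support reaction has zero arm there.
Battery pack: 15.7 × 9.81 = 154 N down at 1.87 m → arm 0.45 m, τ = 154 × 0.45 = 69.3 N·m clockwise.
Potted plant: 2 × 9.81 = 19.62 N down at 2.19 m → arm 0.77 m, τ = 19.62 × 0.77 = 15.11 N·m clockwise.
Net moment of existing loads = 84.41 N·m clockwise.
The crate weighs 42.5 × 9.81 = 416.9 N and must supply an equal counterclockwise moment, so its lever arm about the knife-edge support is 84.41 / 416.9 = 0.202 m.
That puts it at 1.42 − 0.202 = 1.22 m from the left end.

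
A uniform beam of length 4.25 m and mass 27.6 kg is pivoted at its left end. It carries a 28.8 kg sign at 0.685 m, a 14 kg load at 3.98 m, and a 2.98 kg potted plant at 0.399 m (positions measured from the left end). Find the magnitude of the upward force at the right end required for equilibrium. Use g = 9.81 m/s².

Take moments about the left end.
Beam weight: 27.6 × 9.81 = 270.8 N down at 2.125 m → arm 2.125 m, τ = 270.8 × 2.125 = 575.5 N·m clockwise.
Sign: 28.8 × 9.81 = 282.5 N down at 0.685 m → arm 0.685 m, τ = 282.5 × 0.685 = 193.5 N·m clockwise.
Load: 14 × 9.81 = 137.3 N down at 3.98 m → arm 3.98 m, τ = 137.3 × 3.98 = 546.5 N·m clockwise.
Potted plant: 2.98 × 9.81 = 29.23 N down at 0.399 m → arm 0.399 m, τ = 29.23 × 0.399 = 11.66 N·m clockwise.
Net moment of the loads = 1327 N·m clockwise.
The upward force F acts at the right end, arm 4.25 m, giving F × 4.25 counterclockwise.
Balancing moments: F × 4.25 = 1327, giving F = 1327 / 4.25 = 312 N.

F ≈ 312 N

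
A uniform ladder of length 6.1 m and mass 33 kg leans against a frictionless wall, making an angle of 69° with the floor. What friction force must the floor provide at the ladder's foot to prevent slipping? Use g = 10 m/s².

Sum moments about the foot of the ladder (the floor normal and friction both act there and drop out).
Ladder weight 33×10 = 330 N acts at 3.05 m along the ladder; its horizontal arm is 3.05·cos69° = 1.093 m → τ = 360.7 N·m clockwise.
Wall normal N acts horizontally at the top; its moment arm is the height L sinθ = 6.1·sin69° = 5.695 m, counterclockwise.
For rotational equilibrium, N × 5.695 = 360.7, so N = 63.3 N.
ΣFx = 0: friction at the foot balances the wall's push, so f = N_wall = 63.3 N.

f ≈ 63.3 N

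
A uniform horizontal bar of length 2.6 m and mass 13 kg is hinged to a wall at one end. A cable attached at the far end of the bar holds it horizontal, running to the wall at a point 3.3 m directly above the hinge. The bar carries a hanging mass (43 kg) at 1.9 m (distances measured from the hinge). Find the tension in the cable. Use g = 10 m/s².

T ≈ 483 N

Choose the hinge as the axis so the unknown hinge reaction has zero arm there.
Beam weight: 13 × 10 = 130 N down at 1.3 m → arm 1.3 m, τ = 130 × 1.3 = 169 N·m clockwise.
Hanging mass: 43 × 10 = 430 N down at 1.9 m → arm 1.9 m, τ = 430 × 1.9 = 817 N·m clockwise.
Total clockwise load moment = 986 N·m.
The cable tension T acts at 2.6 m; only its component perpendicular to the bar, T sinθ, produces torque. sinθ = h/√(h²+d²) = 3.3/√(3.3²+2.6²) = 0.7855.
For rotational equilibrium, T × 2.6 × 0.7855 = 986, so T = 986 / 2.042 = 483 N.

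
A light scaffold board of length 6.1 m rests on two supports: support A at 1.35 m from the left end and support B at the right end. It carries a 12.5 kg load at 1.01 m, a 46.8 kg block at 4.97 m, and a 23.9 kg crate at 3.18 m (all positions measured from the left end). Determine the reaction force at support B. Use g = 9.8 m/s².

About support A:
Load: 12.5 × 9.8 = 122.5 N down at 1.01 m → arm 0.34 m, τ = 122.5 × 0.34 = 41.65 N·m counterclockwise.
Block: 46.8 × 9.8 = 458.6 N down at 4.97 m → arm 3.62 m, τ = 458.6 × 3.62 = 1660 N·m clockwise.
Crate: 23.9 × 9.8 = 234.2 N down at 3.18 m → arm 1.83 m, τ = 234.2 × 1.83 = 428.6 N·m clockwise.
Net load moment about support A = 2047 N·m clockwise.
Reaction R at support B is upward at 6.1 m, arm 4.75 m → moment R × 4.75 counterclockwise.
Setting net torque to zero: R × 4.75 = 2047 → R = 431 N.

R_B ≈ 431 N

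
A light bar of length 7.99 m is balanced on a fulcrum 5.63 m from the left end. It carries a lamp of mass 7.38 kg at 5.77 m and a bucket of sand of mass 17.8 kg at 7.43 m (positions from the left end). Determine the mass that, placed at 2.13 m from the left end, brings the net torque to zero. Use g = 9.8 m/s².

Choose the fulcrum (at 5.63 m from the left end) as the axis so the support reaction has zero arm there.
Lamp: 7.38 × 9.8 = 72.32 N down at 5.77 m → arm 0.14 m, τ = 72.32 × 0.14 = 10.12 N·m clockwise.
Bucket of sand: 17.8 × 9.8 = 174.4 N down at 7.43 m → arm 1.8 m, τ = 174.4 × 1.8 = 313.9 N·m clockwise.
Net moment of known loads = 324 N·m clockwise.
An unknown mass m at 2.13 m has arm 3.5 m; its moment is m·g·3.5 counterclockwise.
Balancing moments: m × 9.8 × 3.5 = 324, giving m = 324 / (9.8 × 3.5) = 9.45 kg.

m ≈ 9.45 kg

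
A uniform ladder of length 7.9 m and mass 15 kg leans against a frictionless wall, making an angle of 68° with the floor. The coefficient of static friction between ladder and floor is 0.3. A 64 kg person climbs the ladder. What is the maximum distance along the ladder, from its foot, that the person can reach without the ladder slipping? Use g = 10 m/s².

Taking torques about the foot of the ladder:
Ladder weight 15×10 = 150 N acts at 3.95 m along the ladder; its horizontal arm is 3.95·cos68° = 1.48 m → τ = 222 N·m clockwise.
Person weight 64×10 = 640 N at distance d → arm d·cos68° → τ = 640·d·0.3746 clockwise.
Wall normal N at the top has arm L sinθ = 7.325 m counterclockwise, so Στ = 0 gives N·7.325 = 222 + 239.7·d.
ΣFy = 0 ⇒ N_floor = 790 N, so the maximum friction is μ_s·N_floor = 0.3×790 = 237 N. ΣFx = 0 ⇒ N_wall = f, so at the slipping point N = 237 N.
Substituting: 237×7.325 = 222 + 239.7·d ⇒ d = (1736 − 222) / 239.7 = 6.32 m.

d ≈ 6.32 m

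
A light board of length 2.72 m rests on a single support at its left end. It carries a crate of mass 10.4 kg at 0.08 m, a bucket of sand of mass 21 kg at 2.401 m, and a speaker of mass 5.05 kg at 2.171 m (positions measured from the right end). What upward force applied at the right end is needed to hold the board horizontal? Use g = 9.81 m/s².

F ≈ 133 N

About the left end:
Crate: 10.4 × 9.81 = 102 N down at 0.08 m → arm 2.64 m, τ = 102 × 2.64 = 269.3 N·m clockwise.
Bucket of sand: 21 × 9.81 = 206 N down at 2.401 m → arm 0.319 m, τ = 206 × 0.319 = 65.71 N·m clockwise.
Speaker: 5.05 × 9.81 = 49.54 N down at 2.171 m → arm 0.549 m, τ = 49.54 × 0.549 = 27.2 N·m clockwise.
Net moment of the loads = 362.2 N·m clockwise.
The upward force F acts at the right end, arm 2.72 m, giving F × 2.72 counterclockwise.
Setting net torque to zero: F × 2.72 = 362.2 → F = 362.2 / 2.72 = 133 N.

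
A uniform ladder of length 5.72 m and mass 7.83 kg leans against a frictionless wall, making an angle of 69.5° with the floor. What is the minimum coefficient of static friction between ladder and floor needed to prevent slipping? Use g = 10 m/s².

About the foot of the ladder:
Ladder weight 7.83×10 = 78.3 N acts at 2.86 m along the ladder; its horizontal arm is 2.86·cos69.5° = 1.002 m → τ = 78.46 N·m clockwise.
Wall normal N acts horizontally at the top; its moment arm is the height L sinθ = 5.72·sin69.5° = 5.358 m, counterclockwise.
Setting net torque to zero: N × 5.358 = 78.46 → N = 14.64 N.
ΣFx = 0 ⇒ f = N_wall = 14.64 N. ΣFy = 0 ⇒ N_floor = 78.3 N.
μ_min = f / N_floor = 14.64 / 78.3 = 0.187.

μ_min ≈ 0.187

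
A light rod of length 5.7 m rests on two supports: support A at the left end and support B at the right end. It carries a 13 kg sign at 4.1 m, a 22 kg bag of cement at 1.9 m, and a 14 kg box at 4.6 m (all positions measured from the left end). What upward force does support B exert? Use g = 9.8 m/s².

Sum moments about support A (its reaction then has zero moment arm).
Sign: 13 × 9.8 = 127.4 N down at 4.1 m → arm 4.1 m, τ = 127.4 × 4.1 = 522.3 N·m clockwise.
Bag of cement: 22 × 9.8 = 215.6 N down at 1.9 m → arm 1.9 m, τ = 215.6 × 1.9 = 409.6 N·m clockwise.
Box: 14 × 9.8 = 137.2 N down at 4.6 m → arm 4.6 m, τ = 137.2 × 4.6 = 631.1 N·m clockwise.
Net load moment about support A = 1563 N·m clockwise.
Reaction R at support B is upward at 5.7 m, arm 5.7 m → moment R × 5.7 counterclockwise.
For rotational equilibrium, R × 5.7 = 1563, so R = 274 N.

R_B ≈ 274 N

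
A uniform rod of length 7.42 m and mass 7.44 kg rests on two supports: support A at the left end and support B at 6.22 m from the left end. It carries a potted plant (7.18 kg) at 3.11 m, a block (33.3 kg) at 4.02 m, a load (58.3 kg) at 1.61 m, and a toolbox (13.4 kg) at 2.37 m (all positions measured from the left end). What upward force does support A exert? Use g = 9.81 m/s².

R_A ≈ 685 N

Sum moments about support B (its reaction then has zero moment arm).
Beam weight: 7.44 × 9.81 = 72.99 N down at 3.71 m → arm 2.51 m, τ = 72.99 × 2.51 = 183.2 N·m counterclockwise.
Potted plant: 7.18 × 9.81 = 70.44 N down at 3.11 m → arm 3.11 m, τ = 70.44 × 3.11 = 219.1 N·m counterclockwise.
Block: 33.3 × 9.81 = 326.7 N down at 4.02 m → arm 2.2 m, τ = 326.7 × 2.2 = 718.7 N·m counterclockwise.
Load: 58.3 × 9.81 = 571.9 N down at 1.61 m → arm 4.61 m, τ = 571.9 × 4.61 = 2636 N·m counterclockwise.
Toolbox: 13.4 × 9.81 = 131.5 N down at 2.37 m → arm 3.85 m, τ = 131.5 × 3.85 = 506.3 N·m counterclockwise.
Net load moment about support B = 4263 N·m counterclockwise.
Reaction R at support A is upward at 0 m, arm 6.22 m → moment R × 6.22 clockwise.
For rotational equilibrium, R × 6.22 = 4263, so R = 685 N.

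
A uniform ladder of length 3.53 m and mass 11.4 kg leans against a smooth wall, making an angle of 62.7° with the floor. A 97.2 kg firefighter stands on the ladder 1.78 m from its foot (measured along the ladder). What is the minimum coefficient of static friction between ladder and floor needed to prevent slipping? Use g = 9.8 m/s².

About the foot of the ladder:
Ladder weight 11.4×9.8 = 111.7 N acts at 1.765 m along the ladder; its horizontal arm is 1.765·cos62.7° = 0.8095 m → τ = 90.42 N·m clockwise.
Firefighter: 97.2×9.8 = 952.6 N at 1.78 m → arm 0.8164 m → τ = 777.7 N·m clockwise.
Wall normal N acts horizontally at the top; its moment arm is the height L sinθ = 3.53·sin62.7° = 3.137 m, counterclockwise.
Setting net torque to zero: N × 3.137 = 868.1 → N = 276.7 N.
ΣFx = 0 ⇒ f = N_wall = 276.7 N. ΣFy = 0 ⇒ N_floor = 1064 N.
μ_min = f / N_floor = 276.7 / 1064 = 0.26.

μ_min ≈ 0.26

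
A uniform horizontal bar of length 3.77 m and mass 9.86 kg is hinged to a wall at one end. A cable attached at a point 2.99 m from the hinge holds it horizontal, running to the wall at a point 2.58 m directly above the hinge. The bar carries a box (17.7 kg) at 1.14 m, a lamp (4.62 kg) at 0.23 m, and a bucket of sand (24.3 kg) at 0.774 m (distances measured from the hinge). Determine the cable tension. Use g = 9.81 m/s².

T ≈ 294 N

Choose the hinge as the axis so the unknown hinge reaction has zero arm there.
Beam weight: 9.86 × 9.81 = 96.73 N down at 1.885 m → arm 1.885 m, τ = 96.73 × 1.885 = 182.3 N·m clockwise.
Box: 17.7 × 9.81 = 173.6 N down at 1.14 m → arm 1.14 m, τ = 173.6 × 1.14 = 197.9 N·m clockwise.
Lamp: 4.62 × 9.81 = 45.32 N down at 0.23 m → arm 0.23 m, τ = 45.32 × 0.23 = 10.42 N·m clockwise.
Bucket of sand: 24.3 × 9.81 = 238.4 N down at 0.774 m → arm 0.774 m, τ = 238.4 × 0.774 = 184.5 N·m clockwise.
Total clockwise load moment = 575.1 N·m.
The cable tension T acts at 2.99 m; only its component perpendicular to the bar, T sinθ, produces torque. sinθ = h/√(h²+d²) = 2.58/√(2.58²+2.99²) = 0.6533.
Setting net torque to zero: T × 2.99 × 0.6533 = 575.1 → T = 575.1 / 1.953 = 294 N.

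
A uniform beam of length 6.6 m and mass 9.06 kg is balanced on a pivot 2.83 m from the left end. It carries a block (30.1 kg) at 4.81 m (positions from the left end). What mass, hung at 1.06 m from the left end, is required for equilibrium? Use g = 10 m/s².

Sum moments about the pivot (at 2.83 m from the left end) (the support reaction has zero arm there).
Beam weight: 9.06 × 10 = 90.6 N down at 3.3 m → arm 0.47 m, τ = 90.6 × 0.47 = 42.58 N·m clockwise.
Block: 30.1 × 10 = 301 N down at 4.81 m → arm 1.98 m, τ = 301 × 1.98 = 596 N·m clockwise.
Net moment of known loads = 638.6 N·m clockwise.
An unknown mass m at 1.06 m has arm 1.77 m; its moment is m·g·1.77 counterclockwise.
Στ = 0 ⇒ m × 10 × 1.77 = 638.6 ⇒ m = 638.6 / (10 × 1.77) = 36.1 kg.

m ≈ 36.1 kg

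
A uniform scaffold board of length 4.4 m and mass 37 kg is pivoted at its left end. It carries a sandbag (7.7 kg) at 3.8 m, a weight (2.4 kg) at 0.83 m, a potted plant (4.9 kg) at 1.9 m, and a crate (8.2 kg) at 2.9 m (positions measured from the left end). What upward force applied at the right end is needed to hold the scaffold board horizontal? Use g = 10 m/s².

Sum moments about the left end (the unknown pivot reaction has zero arm there).
Beam weight: 37 × 10 = 370 N down at 2.2 m → arm 2.2 m, τ = 370 × 2.2 = 814 N·m clockwise.
Sandbag: 7.7 × 10 = 77 N down at 3.8 m → arm 3.8 m, τ = 77 × 3.8 = 292.6 N·m clockwise.
Weight: 2.4 × 10 = 24 N down at 0.83 m → arm 0.83 m, τ = 24 × 0.83 = 19.92 N·m clockwise.
Potted plant: 4.9 × 10 = 49 N down at 1.9 m → arm 1.9 m, τ = 49 × 1.9 = 93.1 N·m clockwise.
Crate: 8.2 × 10 = 82 N down at 2.9 m → arm 2.9 m, τ = 82 × 2.9 = 237.8 N·m clockwise.
Net moment of the loads = 1457 N·m clockwise.
The upward force F acts at the right end, arm 4.4 m, giving F × 4.4 counterclockwise.
For rotational equilibrium, F × 4.4 = 1457, so F = 1457 / 4.4 = 331 N.

F ≈ 331 N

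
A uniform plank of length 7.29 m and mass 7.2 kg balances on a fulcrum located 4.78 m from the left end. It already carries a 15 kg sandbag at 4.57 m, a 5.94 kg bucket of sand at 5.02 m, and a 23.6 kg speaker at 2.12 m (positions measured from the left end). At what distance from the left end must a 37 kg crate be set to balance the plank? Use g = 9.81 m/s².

Take moments about the fulcrum (at 4.78 m from the left end).
Beam weight: 7.2 × 9.81 = 70.63 N down at 3.645 m → arm 1.135 m, τ = 70.63 × 1.135 = 80.17 N·m counterclockwise.
Sandbag: 15 × 9.81 = 147.2 N down at 4.57 m → arm 0.21 m, τ = 147.2 × 0.21 = 30.91 N·m counterclockwise.
Bucket of sand: 5.94 × 9.81 = 58.27 N down at 5.02 m → arm 0.24 m, τ = 58.27 × 0.24 = 13.98 N·m clockwise.
Speaker: 23.6 × 9.81 = 231.5 N down at 2.12 m → arm 2.66 m, τ = 231.5 × 2.66 = 615.8 N·m counterclockwise.
Net moment of existing loads = 712.9 N·m counterclockwise.
The crate weighs 37 × 9.81 = 363 N and must supply an equal clockwise moment, so its lever arm about the fulcrum is 712.9 / 363 = 1.96 m.
That puts it at 4.78 + 1.96 = 6.74 m from the left end.

x ≈ 6.74 m from the left end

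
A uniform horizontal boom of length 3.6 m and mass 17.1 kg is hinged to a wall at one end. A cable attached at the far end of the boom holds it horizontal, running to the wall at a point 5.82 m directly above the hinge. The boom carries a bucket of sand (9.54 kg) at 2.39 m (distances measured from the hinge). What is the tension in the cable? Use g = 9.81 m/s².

T ≈ 172 N

Taking torques about the hinge:
Beam weight: 17.1 × 9.81 = 167.8 N down at 1.8 m → arm 1.8 m, τ = 167.8 × 1.8 = 302 N·m clockwise.
Bucket of sand: 9.54 × 9.81 = 93.59 N down at 2.39 m → arm 2.39 m, τ = 93.59 × 2.39 = 223.7 N·m clockwise.
Total clockwise load moment = 525.7 N·m.
The cable tension T acts at 3.6 m; only its component perpendicular to the boom, T sinθ, produces torque. sinθ = h/√(h²+d²) = 5.82/√(5.82²+3.6²) = 0.8505.
Στ = 0 ⇒ T × 3.6 × 0.8505 = 525.7 ⇒ T = 525.7 / 3.062 = 172 N.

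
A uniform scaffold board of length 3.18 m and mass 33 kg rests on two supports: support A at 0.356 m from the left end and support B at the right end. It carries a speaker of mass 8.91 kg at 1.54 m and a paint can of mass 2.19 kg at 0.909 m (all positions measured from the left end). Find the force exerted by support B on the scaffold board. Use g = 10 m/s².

R_B ≈ 186 N

Taking torques about support A:
Beam weight: 33 × 10 = 330 N down at 1.59 m → arm 1.234 m, τ = 330 × 1.234 = 407.2 N·m clockwise.
Speaker: 8.91 × 10 = 89.1 N down at 1.54 m → arm 1.184 m, τ = 89.1 × 1.184 = 105.5 N·m clockwise.
Paint can: 2.19 × 10 = 21.9 N down at 0.909 m → arm 0.553 m, τ = 21.9 × 0.553 = 12.11 N·m clockwise.
Net load moment about support A = 524.8 N·m clockwise.
Reaction R at support B is upward at 3.18 m, arm 2.824 m → moment R × 2.824 counterclockwise.
Στ = 0 ⇒ R × 2.824 = 524.8 ⇒ R = 186 N.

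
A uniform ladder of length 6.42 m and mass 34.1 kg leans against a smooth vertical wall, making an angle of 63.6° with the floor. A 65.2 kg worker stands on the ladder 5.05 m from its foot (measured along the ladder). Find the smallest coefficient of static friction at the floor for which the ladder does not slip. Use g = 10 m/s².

μ_min ≈ 0.342

Choose the foot of the ladder as the axis so the floor normal and friction both act there and drop out.
Ladder weight 34.1×10 = 341 N acts at 3.21 m along the ladder; its horizontal arm is 3.21·cos63.6° = 1.427 m → τ = 486.6 N·m clockwise.
Worker: 65.2×10 = 652 N at 5.05 m → arm 2.245 m → τ = 1464 N·m clockwise.
Wall normal N acts horizontally at the top; its moment arm is the height L sinθ = 6.42·sin63.6° = 5.75 m, counterclockwise.
Balancing moments: N × 5.75 = 1951, giving N = 339.3 N.
ΣFx = 0 ⇒ f = N_wall = 339.3 N. ΣFy = 0 ⇒ N_floor = 993 N.
μ_min = f / N_floor = 339.3 / 993 = 0.342.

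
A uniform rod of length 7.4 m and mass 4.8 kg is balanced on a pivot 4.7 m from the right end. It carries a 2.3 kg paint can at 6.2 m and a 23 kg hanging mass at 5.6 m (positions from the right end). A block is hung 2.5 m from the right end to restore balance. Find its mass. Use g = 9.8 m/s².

m ≈ 8.8 kg

Take moments about the pivot (at 4.7 m from the right end).
Beam weight: 4.8 × 9.8 = 47.04 N down at 3.7 m → arm 1 m, τ = 47.04 × 1 = 47.04 N·m clockwise.
Paint can: 2.3 × 9.8 = 22.54 N down at 6.2 m → arm 1.5 m, τ = 22.54 × 1.5 = 33.81 N·m counterclockwise.
Hanging mass: 23 × 9.8 = 225.4 N down at 5.6 m → arm 0.9 m, τ = 225.4 × 0.9 = 202.9 N·m counterclockwise.
Net moment of known loads = 189.7 N·m counterclockwise.
An unknown mass m at 2.5 m has arm 2.2 m; its moment is m·g·2.2 clockwise.
For rotational equilibrium, m × 9.8 × 2.2 = 189.7, so m = 189.7 / (9.8 × 2.2) = 8.8 kg.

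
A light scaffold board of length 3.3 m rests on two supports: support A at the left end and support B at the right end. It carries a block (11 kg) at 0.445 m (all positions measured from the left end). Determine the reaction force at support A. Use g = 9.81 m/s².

Choose support B as the axis so its reaction then has zero moment arm.
Block: 11 × 9.81 = 107.9 N down at 0.445 m → arm 2.855 m, τ = 107.9 × 2.855 = 308.1 N·m counterclockwise.
Net load moment about support B = 308.1 N·m counterclockwise.
Reaction R at support A is upward at 0 m, arm 3.3 m → moment R × 3.3 clockwise.
Στ = 0 ⇒ R × 3.3 = 308.1 ⇒ R = 93.4 N.

R_A ≈ 93.4 N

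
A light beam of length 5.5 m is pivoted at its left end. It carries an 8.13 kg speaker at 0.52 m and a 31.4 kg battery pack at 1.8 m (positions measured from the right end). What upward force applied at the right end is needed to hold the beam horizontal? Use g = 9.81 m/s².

About the left end:
Speaker: 8.13 × 9.81 = 79.76 N down at 0.52 m → arm 4.98 m, τ = 79.76 × 4.98 = 397.2 N·m clockwise.
Battery pack: 31.4 × 9.81 = 308 N down at 1.8 m → arm 3.7 m, τ = 308 × 3.7 = 1140 N·m clockwise.
Net moment of the loads = 1537 N·m clockwise.
The upward force F acts at the right end, arm 5.5 m, giving F × 5.5 counterclockwise.
Στ = 0 ⇒ F × 5.5 = 1537 ⇒ F = 1537 / 5.5 = 279 N.

F ≈ 279 N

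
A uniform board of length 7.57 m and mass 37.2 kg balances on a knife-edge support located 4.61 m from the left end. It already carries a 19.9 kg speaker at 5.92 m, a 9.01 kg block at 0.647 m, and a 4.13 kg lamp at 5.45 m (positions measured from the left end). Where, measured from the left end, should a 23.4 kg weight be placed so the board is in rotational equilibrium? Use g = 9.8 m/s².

x ≈ 6.19 m from the left end

About the knife-edge support (at 4.61 m from the left end):
Beam weight: 37.2 × 9.8 = 364.6 N down at 3.785 m → arm 0.825 m, τ = 364.6 × 0.825 = 300.8 N·m counterclockwise.
Speaker: 19.9 × 9.8 = 195 N down at 5.92 m → arm 1.31 m, τ = 195 × 1.31 = 255.5 N·m clockwise.
Block: 9.01 × 9.8 = 88.3 N down at 0.647 m → arm 3.963 m, τ = 88.3 × 3.963 = 349.9 N·m counterclockwise.
Lamp: 4.13 × 9.8 = 40.47 N down at 5.45 m → arm 0.84 m, τ = 40.47 × 0.84 = 33.99 N·m clockwise.
Net moment of existing loads = 361.2 N·m counterclockwise.
The weight weighs 23.4 × 9.8 = 229.3 N and must supply an equal clockwise moment, so its lever arm about the knife-edge support is 361.2 / 229.3 = 1.58 m.
That puts it at 4.61 + 1.58 = 6.19 m from the left end.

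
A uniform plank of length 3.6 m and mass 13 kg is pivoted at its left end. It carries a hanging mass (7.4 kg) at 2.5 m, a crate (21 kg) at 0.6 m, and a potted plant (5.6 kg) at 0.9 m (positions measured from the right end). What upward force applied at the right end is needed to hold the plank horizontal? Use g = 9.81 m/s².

F ≈ 299 N

Taking torques about the left end:
Beam weight: 13 × 9.81 = 127.5 N down at 1.8 m → arm 1.8 m, τ = 127.5 × 1.8 = 229.5 N·m clockwise.
Hanging mass: 7.4 × 9.81 = 72.59 N down at 2.5 m → arm 1.1 m, τ = 72.59 × 1.1 = 79.85 N·m clockwise.
Crate: 21 × 9.81 = 206 N down at 0.6 m → arm 3 m, τ = 206 × 3 = 618 N·m clockwise.
Potted plant: 5.6 × 9.81 = 54.94 N down at 0.9 m → arm 2.7 m, τ = 54.94 × 2.7 = 148.3 N·m clockwise.
Net moment of the loads = 1076 N·m clockwise.
The upward force F acts at the right end, arm 3.6 m, giving F × 3.6 counterclockwise.
Balancing moments: F × 3.6 = 1076, giving F = 1076 / 3.6 = 299 N.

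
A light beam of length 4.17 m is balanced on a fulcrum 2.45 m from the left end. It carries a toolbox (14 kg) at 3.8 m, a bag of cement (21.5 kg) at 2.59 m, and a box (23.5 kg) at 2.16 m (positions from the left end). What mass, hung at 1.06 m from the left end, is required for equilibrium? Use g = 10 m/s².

m ≈ 10.9 kg

About the fulcrum (at 2.45 m from the left end):
Toolbox: 14 × 10 = 140 N down at 3.8 m → arm 1.35 m, τ = 140 × 1.35 = 189 N·m clockwise.
Bag of cement: 21.5 × 10 = 215 N down at 2.59 m → arm 0.14 m, τ = 215 × 0.14 = 30.1 N·m clockwise.
Box: 23.5 × 10 = 235 N down at 2.16 m → arm 0.29 m, τ = 235 × 0.29 = 68.15 N·m counterclockwise.
Net moment of known loads = 150.9 N·m clockwise.
An unknown mass m at 1.06 m has arm 1.39 m; its moment is m·g·1.39 counterclockwise.
For rotational equilibrium, m × 10 × 1.39 = 150.9, so m = 150.9 / (10 × 1.39) = 10.9 kg.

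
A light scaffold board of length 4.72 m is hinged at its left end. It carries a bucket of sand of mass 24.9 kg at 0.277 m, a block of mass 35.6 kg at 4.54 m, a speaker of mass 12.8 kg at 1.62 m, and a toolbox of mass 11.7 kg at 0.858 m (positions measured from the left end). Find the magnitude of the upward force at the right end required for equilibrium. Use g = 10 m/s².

Taking torques about the left end:
Bucket of sand: 24.9 × 10 = 249 N down at 0.277 m → arm 0.277 m, τ = 249 × 0.277 = 68.97 N·m clockwise.
Block: 35.6 × 10 = 356 N down at 4.54 m → arm 4.54 m, τ = 356 × 4.54 = 1616 N·m clockwise.
Speaker: 12.8 × 10 = 128 N down at 1.62 m → arm 1.62 m, τ = 128 × 1.62 = 207.4 N·m clockwise.
Toolbox: 11.7 × 10 = 117 N down at 0.858 m → arm 0.858 m, τ = 117 × 0.858 = 100.4 N·m clockwise.
Net moment of the loads = 1993 N·m clockwise.
The upward force F acts at the right end, arm 4.72 m, giving F × 4.72 counterclockwise.
Στ = 0 ⇒ F × 4.72 = 1993 ⇒ F = 1993 / 4.72 = 422 N.

F ≈ 422 N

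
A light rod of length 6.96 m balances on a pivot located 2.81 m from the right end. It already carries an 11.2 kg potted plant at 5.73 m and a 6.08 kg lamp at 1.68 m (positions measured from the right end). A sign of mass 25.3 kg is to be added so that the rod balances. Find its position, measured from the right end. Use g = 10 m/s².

Take moments about the pivot (at 2.81 m from the right end).
Potted plant: 11.2 × 10 = 112 N down at 5.73 m → arm 2.92 m, τ = 112 × 2.92 = 327 N·m counterclockwise.
Lamp: 6.08 × 10 = 60.8 N down at 1.68 m → arm 1.13 m, τ = 60.8 × 1.13 = 68.7 N·m clockwise.
Net moment of existing loads = 258.3 N·m counterclockwise.
The sign weighs 25.3 × 10 = 253 N and must supply an equal clockwise moment, so its lever arm about the pivot is 258.3 / 253 = 1.02 m.
That puts it at 2.81 − 1.02 = 1.79 m from the right end.

x ≈ 1.79 m from the right end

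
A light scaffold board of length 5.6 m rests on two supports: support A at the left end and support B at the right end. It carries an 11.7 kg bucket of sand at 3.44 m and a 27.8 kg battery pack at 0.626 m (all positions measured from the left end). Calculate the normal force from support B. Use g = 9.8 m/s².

Taking torques about support A:
Bucket of sand: 11.7 × 9.8 = 114.7 N down at 3.44 m → arm 3.44 m, τ = 114.7 × 3.44 = 394.6 N·m clockwise.
Battery pack: 27.8 × 9.8 = 272.4 N down at 0.626 m → arm 0.626 m, τ = 272.4 × 0.626 = 170.5 N·m clockwise.
Net load moment about support A = 565.1 N·m clockwise.
Reaction R at support B is upward at 5.6 m, arm 5.6 m → moment R × 5.6 counterclockwise.
Balancing moments: R × 5.6 = 565.1, giving R = 101 N.

R_B ≈ 101 N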